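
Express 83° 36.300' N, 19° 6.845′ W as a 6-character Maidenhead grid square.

IR03ko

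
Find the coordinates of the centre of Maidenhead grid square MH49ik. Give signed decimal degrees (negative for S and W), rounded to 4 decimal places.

-10.5625, 68.7083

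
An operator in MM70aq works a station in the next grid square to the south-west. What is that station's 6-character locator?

MM60xp

Longitude subsquare a = 0; −1 → -1, wraps to 23 = x, carry into square.
Longitude square 7; −1 → 6.
Latitude subsquare q = 16; −1 → 15 = p.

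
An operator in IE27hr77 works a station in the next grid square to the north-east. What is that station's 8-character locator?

IE27hr88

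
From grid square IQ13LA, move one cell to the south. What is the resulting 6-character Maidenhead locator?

IQ12lx

Latitude subsquare a = 0; −1 → -1, wraps to 23 = x, carry into square.
Latitude square 3; −1 → 2.
The longitude characters are unchanged.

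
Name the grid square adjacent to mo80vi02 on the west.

Longitude extended square 0; −1 → -1, wraps to 9, carry into subsquare.
Longitude subsquare v = 21; −1 → 20 = u.
The latitude characters are unchanged.

MO80ui92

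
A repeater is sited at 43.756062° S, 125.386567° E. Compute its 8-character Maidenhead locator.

Add 180° to longitude and 90° to latitude: 305.38657, 46.24394.
Field: lon ⌊305.38657/20⌋ = 15 → P; lat ⌊46.24394/10⌋ = 4 → E.
Square: lon ⌊5.38657/2⌋ = 2; lat ⌊6.24394/1⌋ = 6.
Subsquare: lon ⌊1.38657/0.0833333⌋ = 16 → q; lat ⌊0.24394/0.0416667⌋ = 5 → f.
Extended square: lon ⌊0.05323/0.00833333⌋ = 6; lat ⌊0.03560/0.00416667⌋ = 8.

PE26qf68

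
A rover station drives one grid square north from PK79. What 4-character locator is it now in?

PL70

Latitude square 9; +1 → 10, wraps to 0, carry into field.
Latitude field K = 10; +1 → 11 = L.
The longitude characters are unchanged.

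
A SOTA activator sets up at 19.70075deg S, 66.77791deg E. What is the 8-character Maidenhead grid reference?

Offset from 180°W / 90°S: lon 246.77791°, lat 70.29925°.
Field: 246.77791/20 → 12 → M, 70.29925/10 → 7 → H; chars MH.
Square: 6.77791/2 → 3, 0.29925/1 → 0; chars 30.
Subsquare: 0.77791/0.0833333 → 9 → j, 0.29925/0.0416667 → 7 → h; chars jh.
Extended square: 0.02791/0.00833333 → 3, 0.00758/0.00416667 → 1; chars 31.

MH30jh31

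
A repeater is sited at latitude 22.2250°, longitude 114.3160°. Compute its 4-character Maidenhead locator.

Offset from 180°W / 90°S: lon 294.32°, lat 112.22°.
Field: lon ⌊294.32/20⌋ = 14 → O; lat ⌊112.22/10⌋ = 11 → L.
Square: lon ⌊14.32/2⌋ = 7; lat ⌊2.22/1⌋ = 2.

OL72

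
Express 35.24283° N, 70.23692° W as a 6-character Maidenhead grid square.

Add 180° to longitude and 90° to latitude: 109.7631, 125.2428.
Field: 109.7631/20 → 5 → F, 125.2428/10 → 12 → M; chars FM.
Square: 9.7631/2 → 4, 5.2428/1 → 5; chars 45.
Subsquare: 1.7631/0.0833333 → 21 → v, 0.2428/0.0416667 → 5 → f; chars vf.

FM45vf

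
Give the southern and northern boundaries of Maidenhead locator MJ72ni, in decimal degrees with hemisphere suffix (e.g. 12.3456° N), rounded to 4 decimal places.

2.3333° N, 2.3750° N

Field M=12, J=9: +12·20° lon, +9·10° lat → SW at lon 60°, lat 0°.
Square 7, 2: +7·2° lon, +2·1° lat → SW at lon 74°, lat 2°.
Subsquare n=13, i=8: +13·0.0833333° lon, +8·0.0416667° lat → SW at lon 75.0833°, lat 2.33333°.
Cell spans 0.0833333° lon × 0.0416667° lat.
south 2.3333° N, north 2.3750° N.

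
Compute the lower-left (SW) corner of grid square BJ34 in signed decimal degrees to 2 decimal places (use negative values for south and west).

4.00, -154.00

Field B=1, J=9: +1·20° lon, +9·10° lat → SW at lon -160°, lat 0°.
Square 3, 4: +3·2° lon, +4·1° lat → SW at lon -154°, lat 4°.
latitude 4.00, longitude -154.00.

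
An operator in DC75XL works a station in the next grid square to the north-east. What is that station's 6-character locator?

DC85am

Longitude subsquare x = 23; +1 → 24, wraps to 0 = a, carry into square.
Longitude square 7; +1 → 8.
Latitude subsquare l = 11; +1 → 12 = m.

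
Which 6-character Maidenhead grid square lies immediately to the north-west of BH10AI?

BH00xj

Longitude subsquare a = 0; −1 → -1, wraps to 23 = x, carry into square.
Longitude square 1; −1 → 0.
Latitude subsquare i = 8; +1 → 9 = j.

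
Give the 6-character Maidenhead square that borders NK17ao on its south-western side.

Longitude subsquare a = 0; −1 → -1, wraps to 23 = x, carry into square.
Longitude square 1; −1 → 0.
Latitude subsquare o = 14; −1 → 13 = n.

NK07xn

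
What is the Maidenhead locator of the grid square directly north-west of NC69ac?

NC59xd

Longitude subsquare a = 0; −1 → -1, wraps to 23 = x, carry into square.
Longitude square 6; −1 → 5.
Latitude subsquare c = 2; +1 → 3 = d.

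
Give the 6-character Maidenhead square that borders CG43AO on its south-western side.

CG33xn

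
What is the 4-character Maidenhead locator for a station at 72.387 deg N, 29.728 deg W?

Add 180° to longitude and 90° to latitude: 150.27, 162.39.
Field: lon ⌊150.27/20⌋ = 7 → H; lat ⌊162.39/10⌋ = 16 → Q.
Square: lon ⌊10.27/2⌋ = 5; lat ⌊2.39/1⌋ = 2.

HQ52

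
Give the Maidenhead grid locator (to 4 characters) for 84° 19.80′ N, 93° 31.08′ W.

Add 180° to longitude and 90° to latitude: 86.48, 174.33.
Field (20°×10°, letters A–R): 86.48/20 → 4 → E, 174.33/10 → 17 → R; chars ER.
Square (2°×1°, digits 0–9): 6.48/2 → 3, 4.33/1 → 4; chars 34.

ER34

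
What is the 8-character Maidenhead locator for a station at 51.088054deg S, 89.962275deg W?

Add 180° to longitude and 90° to latitude: 90.03772, 38.91195.
Field: lon ⌊90.03772/20⌋ = 4 → E; lat ⌊38.91195/10⌋ = 3 → D.
Square: lon ⌊10.03772/2⌋ = 5; lat ⌊8.91195/1⌋ = 8.
Subsquare: lon ⌊0.03772/0.0833333⌋ = 0 → a; lat ⌊0.91195/0.0416667⌋ = 21 → v.
Extended square: lon ⌊0.03772/0.00833333⌋ = 4; lat ⌊0.03695/0.00416667⌋ = 8.

ED58av48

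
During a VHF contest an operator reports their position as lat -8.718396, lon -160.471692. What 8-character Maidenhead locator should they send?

AI91sg37

Shift to the Maidenhead origin (180°W, 90°S): lon 19.52831, lat 81.28160.
Field: 19.52831/20 → 0 → A, 81.28160/10 → 8 → I; chars AI.
Square: 19.52831/2 → 9, 1.28160/1 → 1; chars 91.
Subsquare: 1.52831/0.0833333 → 18 → s, 0.28160/0.0416667 → 6 → g; chars sg.
Extended square: 0.02831/0.00833333 → 3, 0.03160/0.00416667 → 7; chars 37.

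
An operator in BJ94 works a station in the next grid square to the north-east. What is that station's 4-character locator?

CJ05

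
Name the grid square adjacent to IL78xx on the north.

Latitude subsquare x = 23; +1 → 24, wraps to 0 = a, carry into square.
Latitude square 8; +1 → 9.
The longitude characters are unchanged.

IL79xa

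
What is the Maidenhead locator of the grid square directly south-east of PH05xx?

Longitude subsquare x = 23; +1 → 24, wraps to 0 = a, carry into square.
Longitude square 0; +1 → 1.
Latitude subsquare x = 23; −1 → 22 = w.

PH15aw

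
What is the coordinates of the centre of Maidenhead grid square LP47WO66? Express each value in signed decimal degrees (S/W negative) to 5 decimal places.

67.61042, 49.88750

Field L=11, P=15: +11·20° lon, +15·10° lat → SW at lon 40°, lat 60°.
Square 4, 7: +4·2° lon, +7·1° lat → SW at lon 48°, lat 67°.
Subsquare w=22, o=14: +22·0.0833333° lon, +14·0.0416667° lat → SW at lon 49.8333°, lat 67.5833°.
Extended square 6, 6: +6·0.00833333° lon, +6·0.00416667° lat → SW at lon 49.8833°, lat 67.6083°.
Cell spans 0.00833333° lon × 0.00416667° lat. Centre is SW corner plus half of each.
latitude 67.61042, longitude 49.88750.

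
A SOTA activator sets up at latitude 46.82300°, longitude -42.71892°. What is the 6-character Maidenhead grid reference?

GN86pt

Shift to the Maidenhead origin (180°W, 90°S): lon 137.2811, lat 136.8230.
Field (20°×10°, letters A–R): lon ⌊137.2811/20⌋ = 6 → G; lat ⌊136.8230/10⌋ = 13 → N.
Square (2°×1°, digits 0–9): lon ⌊17.2811/2⌋ = 8; lat ⌊6.8230/1⌋ = 6.
Subsquare (5′×2.5′, letters a–x): lon ⌊1.2811/0.0833333⌋ = 15 → p; lat ⌊0.8230/0.0416667⌋ = 19 → t.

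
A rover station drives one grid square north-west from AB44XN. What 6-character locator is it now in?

AB44wo

Longitude subsquare x = 23; −1 → 22 = w.
Latitude subsquare n = 13; +1 → 14 = o.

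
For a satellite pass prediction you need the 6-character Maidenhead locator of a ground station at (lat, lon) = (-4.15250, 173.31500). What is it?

RI65pu

Offset from 180°W / 90°S: lon 353.3150°, lat 85.8475°.
Field (20°×10°, letters A–R): lon ⌊353.3150/20⌋ = 17 → R; lat ⌊85.8475/10⌋ = 8 → I.
Square (2°×1°, digits 0–9): lon ⌊13.3150/2⌋ = 6; lat ⌊5.8475/1⌋ = 5.
Subsquare (5′×2.5′, letters a–x): lon ⌊1.3150/0.0833333⌋ = 15 → p; lat ⌊0.8475/0.0416667⌋ = 20 → u.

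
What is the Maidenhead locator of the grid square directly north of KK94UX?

Latitude subsquare x = 23; +1 → 24, wraps to 0 = a, carry into square.
Latitude square 4; +1 → 5.
The longitude characters are unchanged.

KK95ua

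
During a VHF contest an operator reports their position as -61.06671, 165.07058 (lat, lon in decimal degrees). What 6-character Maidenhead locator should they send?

Add 180° to longitude and 90° to latitude: 345.0706, 28.9333.
Field: 345.0706/20 → 17 → R, 28.9333/10 → 2 → C; chars RC.
Square: 5.0706/2 → 2, 8.9333/1 → 8; chars 28.
Subsquare: 1.0706/0.0833333 → 12 → m, 0.9333/0.0416667 → 22 → w; chars mw.

RC28mw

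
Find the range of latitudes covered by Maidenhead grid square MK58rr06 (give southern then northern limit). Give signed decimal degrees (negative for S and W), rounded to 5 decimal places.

Field M=12, K=10: +12·20° lon, +10·10° lat → SW at lon 60°, lat 10°.
Square 5, 8: +5·2° lon, +8·1° lat → SW at lon 70°, lat 18°.
Subsquare r=17, r=17: +17·0.0833333° lon, +17·0.0416667° lat → SW at lon 71.4167°, lat 18.7083°.
Extended square 0, 6: +0·0.00833333° lon, +6·0.00416667° lat → SW at lon 71.4167°, lat 18.7333°.
Cell spans 0.00833333° lon × 0.00416667° lat.
south 18.73333, north 18.73750.

18.73333, 18.73750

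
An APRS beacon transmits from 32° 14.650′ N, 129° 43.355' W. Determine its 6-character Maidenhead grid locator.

Offset from 180°W / 90°S: lon 50.2774°, lat 122.2442°.
Field: lon ⌊50.2774/20⌋ = 2 → C; lat ⌊122.2442/10⌋ = 12 → M.
Square: lon ⌊10.2774/2⌋ = 5; lat ⌊2.2442/1⌋ = 2.
Subsquare: lon ⌊0.2774/0.0833333⌋ = 3 → d; lat ⌊0.2442/0.0416667⌋ = 5 → f.

CM52df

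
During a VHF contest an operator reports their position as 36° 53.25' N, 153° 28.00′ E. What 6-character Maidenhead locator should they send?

Offset from 180°W / 90°S: lon 333.4667°, lat 126.8875°.
Field: 333.4667/20 → 16 → Q, 126.8875/10 → 12 → M; chars QM.
Square: 13.4667/2 → 6, 6.8875/1 → 6; chars 66.
Subsquare: 1.4667/0.0833333 → 17 → r, 0.8875/0.0416667 → 21 → v; chars rv.

QM66rv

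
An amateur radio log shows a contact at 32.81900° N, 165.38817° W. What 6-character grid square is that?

AM72ht

Shift to the Maidenhead origin (180°W, 90°S): lon 14.6118, lat 122.8190.
Field: 14.6118/20 → 0 → A, 122.8190/10 → 12 → M; chars AM.
Square: 14.6118/2 → 7, 2.8190/1 → 2; chars 72.
Subsquare: 0.6118/0.0833333 → 7 → h, 0.8190/0.0416667 → 19 → t; chars ht.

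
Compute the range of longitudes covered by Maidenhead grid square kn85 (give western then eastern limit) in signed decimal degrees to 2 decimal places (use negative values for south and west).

Field K=10, N=13: +10·20° lon, +13·10° lat → SW at lon 20°, lat 40°.
Square 8, 5: +8·2° lon, +5·1° lat → SW at lon 36°, lat 45°.
Cell spans 2° lon × 1° lat.
west 36.00, east 38.00.

36.00, 38.00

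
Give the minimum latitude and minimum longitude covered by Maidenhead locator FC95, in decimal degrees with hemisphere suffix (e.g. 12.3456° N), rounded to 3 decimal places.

Field F=5, C=2: +5·20° lon, +2·10° lat → SW at lon -80°, lat -70°.
Square 9, 5: +9·2° lon, +5·1° lat → SW at lon -62°, lat -65°.
latitude 65.000° S, longitude 62.000° W.

65.000° S, 62.000° W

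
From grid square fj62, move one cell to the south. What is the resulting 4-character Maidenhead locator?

FJ61

Latitude square 2; −1 → 1.
The longitude characters are unchanged.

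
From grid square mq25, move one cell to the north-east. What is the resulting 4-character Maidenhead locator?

MQ36

Longitude square 2; +1 → 3.
Latitude square 5; +1 → 6.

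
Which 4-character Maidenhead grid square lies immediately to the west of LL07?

KL97

Longitude square 0; −1 → -1, wraps to 9, carry into field.
Longitude field L = 11; −1 → 10 = K.
The latitude characters are unchanged.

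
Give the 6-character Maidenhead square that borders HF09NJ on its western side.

HF09mj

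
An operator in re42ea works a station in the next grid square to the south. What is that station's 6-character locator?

Latitude subsquare a = 0; −1 → -1, wraps to 23 = x, carry into square.
Latitude square 2; −1 → 1.
The longitude characters are unchanged.

RE41ex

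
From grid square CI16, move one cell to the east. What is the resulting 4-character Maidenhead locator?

CI26

Longitude square 1; +1 → 2.
The latitude characters are unchanged.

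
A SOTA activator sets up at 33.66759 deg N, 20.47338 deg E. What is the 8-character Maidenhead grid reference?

KM03fq60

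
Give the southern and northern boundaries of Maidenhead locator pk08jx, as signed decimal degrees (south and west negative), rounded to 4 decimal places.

18.9583, 19.0000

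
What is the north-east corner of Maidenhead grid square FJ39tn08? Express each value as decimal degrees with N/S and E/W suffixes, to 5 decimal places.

Field F=5, J=9: +5·20° lon, +9·10° lat → SW at lon -80°, lat 0°.
Square 3, 9: +3·2° lon, +9·1° lat → SW at lon -74°, lat 9°.
Subsquare t=19, n=13: +19·0.0833333° lon, +13·0.0416667° lat → SW at lon -72.4167°, lat 9.54167°.
Extended square 0, 8: +0·0.00833333° lon, +8·0.00416667° lat → SW at lon -72.4167°, lat 9.575°.
Cell spans 0.00833333° lon × 0.00416667° lat. NE corner is SW corner plus one full cell.
latitude 9.57917° N, longitude 72.40833° W.

9.57917° N, 72.40833° W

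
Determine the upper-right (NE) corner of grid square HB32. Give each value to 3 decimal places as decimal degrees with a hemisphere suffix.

77.000° S, 32.000° W

Field H=7, B=1: +7·20° lon, +1·10° lat → SW at lon -40°, lat -80°.
Square 3, 2: +3·2° lon, +2·1° lat → SW at lon -34°, lat -78°.
Cell spans 2° lon × 1° lat. NE corner is SW corner plus one full cell.
latitude 77.000° S, longitude 32.000° W.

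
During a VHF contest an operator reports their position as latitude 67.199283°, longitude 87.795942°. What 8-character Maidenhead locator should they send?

Offset from 180°W / 90°S: lon 267.79594°, lat 157.19928°.
Field: 267.79594/20 → 13 → N, 157.19928/10 → 15 → P; chars NP.
Square: 7.79594/2 → 3, 7.19928/1 → 7; chars 37.
Subsquare: 1.79594/0.0833333 → 21 → v, 0.19928/0.0416667 → 4 → e; chars ve.
Extended square: 0.04594/0.00833333 → 5, 0.03262/0.00416667 → 7; chars 57.

NP37ve57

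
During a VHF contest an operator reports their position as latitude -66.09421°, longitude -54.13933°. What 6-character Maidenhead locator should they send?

Shift to the Maidenhead origin (180°W, 90°S): lon 125.8607, lat 23.9058.
Field (20°×10°, letters A–R): 125.8607/20 → 6 → G, 23.9058/10 → 2 → C; chars GC.
Square (2°×1°, digits 0–9): 5.8607/2 → 2, 3.9058/1 → 3; chars 23.
Subsquare (5′×2.5′, letters a–x): 1.8607/0.0833333 → 22 → w, 0.9058/0.0416667 → 21 → v; chars wv.

GC23wv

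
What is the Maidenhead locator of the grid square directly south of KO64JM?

KO64jl

Latitude subsquare m = 12; −1 → 11 = l.
The longitude characters are unchanged.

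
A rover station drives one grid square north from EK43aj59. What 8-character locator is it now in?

Latitude extended square 9; +1 → 10, wraps to 0, carry into subsquare.
Latitude subsquare j = 9; +1 → 10 = k.
The longitude characters are unchanged.

EK43ak50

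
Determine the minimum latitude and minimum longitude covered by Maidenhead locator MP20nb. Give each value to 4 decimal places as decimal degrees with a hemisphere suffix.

60.0417° N, 65.0833° E

Field M=12, P=15: +12·20° lon, +15·10° lat → SW at lon 60°, lat 60°.
Square 2, 0: +2·2° lon, +0·1° lat → SW at lon 64°, lat 60°.
Subsquare n=13, b=1: +13·0.0833333° lon, +1·0.0416667° lat → SW at lon 65.0833°, lat 60.0417°.
latitude 60.0417° N, longitude 65.0833° E.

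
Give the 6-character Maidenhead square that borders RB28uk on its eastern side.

Longitude subsquare u = 20; +1 → 21 = v.
The latitude characters are unchanged.

RB28vk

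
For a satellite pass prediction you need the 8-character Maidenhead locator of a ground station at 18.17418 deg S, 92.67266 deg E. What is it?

NH61it08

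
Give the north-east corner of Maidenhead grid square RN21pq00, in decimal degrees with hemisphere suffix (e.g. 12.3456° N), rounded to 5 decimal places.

41.67083° N, 165.25833° E

Field R=17, N=13: +17·20° lon, +13·10° lat → SW at lon 160°, lat 40°.
Square 2, 1: +2·2° lon, +1·1° lat → SW at lon 164°, lat 41°.
Subsquare p=15, q=16: +15·0.0833333° lon, +16·0.0416667° lat → SW at lon 165.25°, lat 41.6667°.
Extended square 0, 0: +0·0.00833333° lon, +0·0.00416667° lat → SW at lon 165.25°, lat 41.6667°.
Cell spans 0.00833333° lon × 0.00416667° lat. NE corner is SW corner plus one full cell.
latitude 41.67083° N, longitude 165.25833° E.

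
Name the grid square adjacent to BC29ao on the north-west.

Longitude subsquare a = 0; −1 → -1, wraps to 23 = x, carry into square.
Longitude square 2; −1 → 1.
Latitude subsquare o = 14; +1 → 15 = p.

BC19xp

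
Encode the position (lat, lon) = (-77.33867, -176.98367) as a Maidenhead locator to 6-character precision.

AB12mp

Shift to the Maidenhead origin (180°W, 90°S): lon 3.0163, lat 12.6613.
Field (20°×10°, letters A–R): 3.0163/20 → 0 → A, 12.6613/10 → 1 → B; chars AB.
Square (2°×1°, digits 0–9): 3.0163/2 → 1, 2.6613/1 → 2; chars 12.
Subsquare (5′×2.5′, letters a–x): 1.0163/0.0833333 → 12 → m, 0.6613/0.0416667 → 15 → p; chars mp.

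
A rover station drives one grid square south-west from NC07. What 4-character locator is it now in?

MC96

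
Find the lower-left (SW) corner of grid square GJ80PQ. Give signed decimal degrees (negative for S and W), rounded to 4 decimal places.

Field G=6, J=9: +6·20° lon, +9·10° lat → SW at lon -60°, lat 0°.
Square 8, 0: +8·2° lon, +0·1° lat → SW at lon -44°, lat 0°.
Subsquare p=15, q=16: +15·0.0833333° lon, +16·0.0416667° lat → SW at lon -42.75°, lat 0.666667°.
latitude 0.6667, longitude -42.7500.

0.6667, -42.7500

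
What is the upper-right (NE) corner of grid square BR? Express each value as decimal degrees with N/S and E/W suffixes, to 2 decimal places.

90.00° N, 140.00° W

Field B=1, R=17: +1·20° lon, +17·10° lat → SW at lon -160°, lat 80°.
Cell spans 20° lon × 10° lat. NE corner is SW corner plus one full cell.
latitude 90.00° N, longitude 140.00° W.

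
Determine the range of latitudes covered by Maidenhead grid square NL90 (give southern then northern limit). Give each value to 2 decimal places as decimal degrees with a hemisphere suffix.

20.00° N, 21.00° N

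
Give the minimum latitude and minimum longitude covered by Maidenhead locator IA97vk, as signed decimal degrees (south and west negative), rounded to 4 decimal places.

-82.5833, -0.2500

Field I=8, A=0: +8·20° lon, +0·10° lat → SW at lon -20°, lat -90°.
Square 9, 7: +9·2° lon, +7·1° lat → SW at lon -2°, lat -83°.
Subsquare v=21, k=10: +21·0.0833333° lon, +10·0.0416667° lat → SW at lon -0.25°, lat -82.5833°.
latitude -82.5833, longitude -0.2500.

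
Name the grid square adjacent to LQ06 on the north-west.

KQ97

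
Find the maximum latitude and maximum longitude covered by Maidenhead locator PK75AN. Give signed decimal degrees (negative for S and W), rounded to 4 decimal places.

Field P=15, K=10: +15·20° lon, +10·10° lat → SW at lon 120°, lat 10°.
Square 7, 5: +7·2° lon, +5·1° lat → SW at lon 134°, lat 15°.
Subsquare a=0, n=13: +0·0.0833333° lon, +13·0.0416667° lat → SW at lon 134°, lat 15.5417°.
Cell spans 0.0833333° lon × 0.0416667° lat. NE corner is SW corner plus one full cell.
latitude 15.5833, longitude 134.0833.

15.5833, 134.0833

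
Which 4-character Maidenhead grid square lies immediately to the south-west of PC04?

Longitude square 0; −1 → -1, wraps to 9, carry into field.
Longitude field P = 15; −1 → 14 = O.
Latitude square 4; −1 → 3.

OC93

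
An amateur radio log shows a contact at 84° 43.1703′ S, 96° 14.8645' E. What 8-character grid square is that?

Offset from 180°W / 90°S: lon 276.24774°, lat 5.28050°.
Field: lon ⌊276.24774/20⌋ = 13 → N; lat ⌊5.28050/10⌋ = 0 → A.
Square: lon ⌊16.24774/2⌋ = 8; lat ⌊5.28050/1⌋ = 5.
Subsquare: lon ⌊0.24774/0.0833333⌋ = 2 → c; lat ⌊0.28050/0.0416667⌋ = 6 → g.
Extended square: lon ⌊0.08108/0.00833333⌋ = 9; lat ⌊0.03050/0.00416667⌋ = 7.

NA85cg97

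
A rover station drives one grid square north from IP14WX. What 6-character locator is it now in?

Latitude subsquare x = 23; +1 → 24, wraps to 0 = a, carry into square.
Latitude square 4; +1 → 5.
The longitude characters are unchanged.

IP15wa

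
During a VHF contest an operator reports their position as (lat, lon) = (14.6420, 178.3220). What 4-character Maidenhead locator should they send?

RK94

Add 180° to longitude and 90° to latitude: 358.32, 104.64.
Field: lon ⌊358.32/20⌋ = 17 → R; lat ⌊104.64/10⌋ = 10 → K.
Square: lon ⌊18.32/2⌋ = 9; lat ⌊4.64/1⌋ = 4.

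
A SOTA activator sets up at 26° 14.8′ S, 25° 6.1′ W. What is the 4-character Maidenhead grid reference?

HG73

Shift to the Maidenhead origin (180°W, 90°S): lon 154.90, lat 63.75.
Field: 154.90/20 → 7 → H, 63.75/10 → 6 → G; chars HG.
Square: 14.90/2 → 7, 3.75/1 → 3; chars 73.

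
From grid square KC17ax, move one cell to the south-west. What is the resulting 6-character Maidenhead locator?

Longitude subsquare a = 0; −1 → -1, wraps to 23 = x, carry into square.
Longitude square 1; −1 → 0.
Latitude subsquare x = 23; −1 → 22 = w.

KC07xw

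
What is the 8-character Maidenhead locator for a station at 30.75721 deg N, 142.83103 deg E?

QM10js91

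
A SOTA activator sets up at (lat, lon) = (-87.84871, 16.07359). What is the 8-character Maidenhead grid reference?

JA82ad86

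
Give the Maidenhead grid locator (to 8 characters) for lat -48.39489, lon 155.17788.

QE71oo15

Shift to the Maidenhead origin (180°W, 90°S): lon 335.17788, lat 41.60511.
Field (20°×10°, letters A–R): 335.17788/20 → 16 → Q, 41.60511/10 → 4 → E; chars QE.
Square (2°×1°, digits 0–9): 15.17788/2 → 7, 1.60511/1 → 1; chars 71.
Subsquare (5′×2.5′, letters a–x): 1.17788/0.0833333 → 14 → o, 0.60511/0.0416667 → 14 → o; chars oo.
Extended square (30″×15″, digits 0–9): 0.01121/0.00833333 → 1, 0.02178/0.00416667 → 5; chars 15.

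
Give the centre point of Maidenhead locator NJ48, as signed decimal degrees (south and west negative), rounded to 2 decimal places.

8.50, 89.00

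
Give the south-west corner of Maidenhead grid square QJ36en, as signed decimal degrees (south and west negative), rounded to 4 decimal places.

Field Q=16, J=9: +16·20° lon, +9·10° lat → SW at lon 140°, lat 0°.
Square 3, 6: +3·2° lon, +6·1° lat → SW at lon 146°, lat 6°.
Subsquare e=4, n=13: +4·0.0833333° lon, +13·0.0416667° lat → SW at lon 146.333°, lat 6.54167°.
latitude 6.5417, longitude 146.3333.

6.5417, 146.3333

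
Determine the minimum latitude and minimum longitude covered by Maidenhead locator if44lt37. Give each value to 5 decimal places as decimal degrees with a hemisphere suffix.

Field I=8, F=5: +8·20° lon, +5·10° lat → SW at lon -20°, lat -40°.
Square 4, 4: +4·2° lon, +4·1° lat → SW at lon -12°, lat -36°.
Subsquare l=11, t=19: +11·0.0833333° lon, +19·0.0416667° lat → SW at lon -11.0833°, lat -35.2083°.
Extended square 3, 7: +3·0.00833333° lon, +7·0.00416667° lat → SW at lon -11.0583°, lat -35.1792°.
latitude 35.17917° S, longitude 11.05833° W.

35.17917° S, 11.05833° W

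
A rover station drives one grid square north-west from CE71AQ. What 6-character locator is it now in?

Longitude subsquare a = 0; −1 → -1, wraps to 23 = x, carry into square.
Longitude square 7; −1 → 6.
Latitude subsquare q = 16; +1 → 17 = r.

CE61xr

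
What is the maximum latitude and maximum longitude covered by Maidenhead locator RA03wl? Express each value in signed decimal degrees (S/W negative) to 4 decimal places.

-86.5000, 161.9167

Field R=17, A=0: +17·20° lon, +0·10° lat → SW at lon 160°, lat -90°.
Square 0, 3: +0·2° lon, +3·1° lat → SW at lon 160°, lat -87°.
Subsquare w=22, l=11: +22·0.0833333° lon, +11·0.0416667° lat → SW at lon 161.833°, lat -86.5417°.
Cell spans 0.0833333° lon × 0.0416667° lat. NE corner is SW corner plus one full cell.
latitude -86.5000, longitude 161.9167.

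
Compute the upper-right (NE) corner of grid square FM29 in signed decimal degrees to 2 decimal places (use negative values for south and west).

40.00, -74.00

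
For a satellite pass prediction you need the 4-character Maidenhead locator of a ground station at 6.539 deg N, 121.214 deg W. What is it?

CJ96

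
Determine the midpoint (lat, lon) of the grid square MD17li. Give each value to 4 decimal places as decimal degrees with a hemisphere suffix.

52.6458° S, 62.9583° E

Field M=12, D=3: +12·20° lon, +3·10° lat → SW at lon 60°, lat -60°.
Square 1, 7: +1·2° lon, +7·1° lat → SW at lon 62°, lat -53°.
Subsquare l=11, i=8: +11·0.0833333° lon, +8·0.0416667° lat → SW at lon 62.9167°, lat -52.6667°.
Cell spans 0.0833333° lon × 0.0416667° lat. Centre is SW corner plus half of each.
latitude 52.6458° S, longitude 62.9583° E.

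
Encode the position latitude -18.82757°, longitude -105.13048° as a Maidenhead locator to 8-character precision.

Shift to the Maidenhead origin (180°W, 90°S): lon 74.86952, lat 71.17243.
Field: 74.86952/20 → 3 → D, 71.17243/10 → 7 → H; chars DH.
Square: 14.86952/2 → 7, 1.17243/1 → 1; chars 71.
Subsquare: 0.86952/0.0833333 → 10 → k, 0.17243/0.0416667 → 4 → e; chars ke.
Extended square: 0.03619/0.00833333 → 4, 0.00576/0.00416667 → 1; chars 41.

DH71ke41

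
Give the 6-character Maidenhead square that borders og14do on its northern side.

OG14dp

Latitude subsquare o = 14; +1 → 15 = p.
The longitude characters are unchanged.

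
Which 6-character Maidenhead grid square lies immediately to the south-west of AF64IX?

AF64hw

Longitude subsquare i = 8; −1 → 7 = h.
Latitude subsquare x = 23; −1 → 22 = w.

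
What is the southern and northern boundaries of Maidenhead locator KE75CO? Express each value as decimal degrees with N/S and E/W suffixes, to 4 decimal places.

Field K=10, E=4: +10·20° lon, +4·10° lat → SW at lon 20°, lat -50°.
Square 7, 5: +7·2° lon, +5·1° lat → SW at lon 34°, lat -45°.
Subsquare c=2, o=14: +2·0.0833333° lon, +14·0.0416667° lat → SW at lon 34.1667°, lat -44.4167°.
Cell spans 0.0833333° lon × 0.0416667° lat.
south 44.4167° S, north 44.3750° S.

44.4167° S, 44.3750° S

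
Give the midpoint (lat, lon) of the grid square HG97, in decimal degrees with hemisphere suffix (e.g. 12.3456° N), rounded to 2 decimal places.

22.50° S, 21.00° W

Field H=7, G=6: +7·20° lon, +6·10° lat → SW at lon -40°, lat -30°.
Square 9, 7: +9·2° lon, +7·1° lat → SW at lon -22°, lat -23°.
Cell spans 2° lon × 1° lat. Centre is SW corner plus half of each.
latitude 22.50° S, longitude 21.00° W.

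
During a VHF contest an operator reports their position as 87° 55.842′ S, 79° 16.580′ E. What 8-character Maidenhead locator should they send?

MA92pb36

Add 180° to longitude and 90° to latitude: 259.27633, 2.06930.
Field (20°×10°, letters A–R): lon ⌊259.27633/20⌋ = 12 → M; lat ⌊2.06930/10⌋ = 0 → A.
Square (2°×1°, digits 0–9): lon ⌊19.27633/2⌋ = 9; lat ⌊2.06930/1⌋ = 2.
Subsquare (5′×2.5′, letters a–x): lon ⌊1.27633/0.0833333⌋ = 15 → p; lat ⌊0.06930/0.0416667⌋ = 1 → b.
Extended square (30″×15″, digits 0–9): lon ⌊0.02633/0.00833333⌋ = 3; lat ⌊0.02763/0.00416667⌋ = 6.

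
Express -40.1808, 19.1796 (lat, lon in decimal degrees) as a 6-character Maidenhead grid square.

Add 180° to longitude and 90° to latitude: 199.1796, 49.8192.
Field: 199.1796/20 → 9 → J, 49.8192/10 → 4 → E; chars JE.
Square: 19.1796/2 → 9, 9.8192/1 → 9; chars 99.
Subsquare: 1.1796/0.0833333 → 14 → o, 0.8192/0.0416667 → 19 → t; chars ot.

JE99ot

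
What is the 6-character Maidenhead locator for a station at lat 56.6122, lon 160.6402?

RO06ho

Shift to the Maidenhead origin (180°W, 90°S): lon 340.6402, lat 146.6122.
Field: lon ⌊340.6402/20⌋ = 17 → R; lat ⌊146.6122/10⌋ = 14 → O.
Square: lon ⌊0.6402/2⌋ = 0; lat ⌊6.6122/1⌋ = 6.
Subsquare: lon ⌊0.6402/0.0833333⌋ = 7 → h; lat ⌊0.6122/0.0416667⌋ = 14 → o.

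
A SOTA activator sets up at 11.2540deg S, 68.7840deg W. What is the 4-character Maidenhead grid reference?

FH58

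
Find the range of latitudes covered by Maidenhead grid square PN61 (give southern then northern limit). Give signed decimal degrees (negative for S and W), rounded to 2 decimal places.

Field P=15, N=13: +15·20° lon, +13·10° lat → SW at lon 120°, lat 40°.
Square 6, 1: +6·2° lon, +1·1° lat → SW at lon 132°, lat 41°.
Cell spans 2° lon × 1° lat.
south 41.00, north 42.00.

41.00, 42.00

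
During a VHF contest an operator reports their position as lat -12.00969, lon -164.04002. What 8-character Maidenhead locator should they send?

AH77xx57

Add 180° to longitude and 90° to latitude: 15.95998, 77.99031.
Field: lon ⌊15.95998/20⌋ = 0 → A; lat ⌊77.99031/10⌋ = 7 → H.
Square: lon ⌊15.95998/2⌋ = 7; lat ⌊7.99031/1⌋ = 7.
Subsquare: lon ⌊1.95998/0.0833333⌋ = 23 → x; lat ⌊0.99031/0.0416667⌋ = 23 → x.
Extended square: lon ⌊0.04331/0.00833333⌋ = 5; lat ⌊0.03198/0.00416667⌋ = 7.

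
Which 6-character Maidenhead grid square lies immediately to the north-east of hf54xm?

HF64an

Longitude subsquare x = 23; +1 → 24, wraps to 0 = a, carry into square.
Longitude square 5; +1 → 6.
Latitude subsquare m = 12; +1 → 13 = n.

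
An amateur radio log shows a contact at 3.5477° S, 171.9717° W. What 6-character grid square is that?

Shift to the Maidenhead origin (180°W, 90°S): lon 8.0283, lat 86.4523.
Field (20°×10°, letters A–R): lon ⌊8.0283/20⌋ = 0 → A; lat ⌊86.4523/10⌋ = 8 → I.
Square (2°×1°, digits 0–9): lon ⌊8.0283/2⌋ = 4; lat ⌊6.4523/1⌋ = 6.
Subsquare (5′×2.5′, letters a–x): lon ⌊0.0283/0.0833333⌋ = 0 → a; lat ⌊0.4523/0.0416667⌋ = 10 → k.

AI46ak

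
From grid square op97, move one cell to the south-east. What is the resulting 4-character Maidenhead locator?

Longitude square 9; +1 → 10, wraps to 0, carry into field.
Longitude field O = 14; +1 → 15 = P.
Latitude square 7; −1 → 6.

PP06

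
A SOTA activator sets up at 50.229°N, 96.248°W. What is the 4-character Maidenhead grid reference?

Add 180° to longitude and 90° to latitude: 83.75, 140.23.
Field: lon ⌊83.75/20⌋ = 4 → E; lat ⌊140.23/10⌋ = 14 → O.
Square: lon ⌊3.75/2⌋ = 1; lat ⌊0.23/1⌋ = 0.

EO10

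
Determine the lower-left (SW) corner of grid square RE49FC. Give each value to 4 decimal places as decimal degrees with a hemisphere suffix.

40.9167° S, 168.4167° E

Field R=17, E=4: +17·20° lon, +4·10° lat → SW at lon 160°, lat -50°.
Square 4, 9: +4·2° lon, +9·1° lat → SW at lon 168°, lat -41°.
Subsquare f=5, c=2: +5·0.0833333° lon, +2·0.0416667° lat → SW at lon 168.417°, lat -40.9167°.
latitude 40.9167° S, longitude 168.4167° E.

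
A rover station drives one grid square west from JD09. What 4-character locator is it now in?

Longitude square 0; −1 → -1, wraps to 9, carry into field.
Longitude field J = 9; −1 → 8 = I.
The latitude characters are unchanged.

ID99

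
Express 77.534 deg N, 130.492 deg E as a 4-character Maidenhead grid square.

Add 180° to longitude and 90° to latitude: 310.49, 167.53.
Field (20°×10°, letters A–R): lon ⌊310.49/20⌋ = 15 → P; lat ⌊167.53/10⌋ = 16 → Q.
Square (2°×1°, digits 0–9): lon ⌊10.49/2⌋ = 5; lat ⌊7.53/1⌋ = 7.

PQ57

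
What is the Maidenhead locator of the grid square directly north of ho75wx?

HO76wa

Latitude subsquare x = 23; +1 → 24, wraps to 0 = a, carry into square.
Latitude square 5; +1 → 6.
The longitude characters are unchanged.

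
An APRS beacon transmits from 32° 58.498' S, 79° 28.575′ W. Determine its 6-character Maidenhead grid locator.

FF07ga

Shift to the Maidenhead origin (180°W, 90°S): lon 100.5238, lat 57.0250.
Field: 100.5238/20 → 5 → F, 57.0250/10 → 5 → F; chars FF.
Square: 0.5238/2 → 0, 7.0250/1 → 7; chars 07.
Subsquare: 0.5238/0.0833333 → 6 → g, 0.0250/0.0416667 → 0 → a; chars ga.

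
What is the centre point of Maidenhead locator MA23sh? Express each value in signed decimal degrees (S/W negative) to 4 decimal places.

-86.6875, 65.5417

Field M=12, A=0: +12·20° lon, +0·10° lat → SW at lon 60°, lat -90°.
Square 2, 3: +2·2° lon, +3·1° lat → SW at lon 64°, lat -87°.
Subsquare s=18, h=7: +18·0.0833333° lon, +7·0.0416667° lat → SW at lon 65.5°, lat -86.7083°.
Cell spans 0.0833333° lon × 0.0416667° lat. Centre is SW corner plus half of each.
latitude -86.6875, longitude 65.5417.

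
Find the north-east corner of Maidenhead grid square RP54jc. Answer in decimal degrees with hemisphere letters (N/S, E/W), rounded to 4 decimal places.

Field R=17, P=15: +17·20° lon, +15·10° lat → SW at lon 160°, lat 60°.
Square 5, 4: +5·2° lon, +4·1° lat → SW at lon 170°, lat 64°.
Subsquare j=9, c=2: +9·0.0833333° lon, +2·0.0416667° lat → SW at lon 170.75°, lat 64.0833°.
Cell spans 0.0833333° lon × 0.0416667° lat. NE corner is SW corner plus one full cell.
latitude 64.1250° N, longitude 170.8333° E.

64.1250° N, 170.8333° E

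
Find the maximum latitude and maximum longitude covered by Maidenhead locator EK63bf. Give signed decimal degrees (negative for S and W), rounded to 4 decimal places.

Field E=4, K=10: +4·20° lon, +10·10° lat → SW at lon -100°, lat 10°.
Square 6, 3: +6·2° lon, +3·1° lat → SW at lon -88°, lat 13°.
Subsquare b=1, f=5: +1·0.0833333° lon, +5·0.0416667° lat → SW at lon -87.9167°, lat 13.2083°.
Cell spans 0.0833333° lon × 0.0416667° lat. NE corner is SW corner plus one full cell.
latitude 13.2500, longitude -87.8333.

13.2500, -87.8333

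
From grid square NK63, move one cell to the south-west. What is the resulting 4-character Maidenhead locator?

Longitude square 6; −1 → 5.
Latitude square 3; −1 → 2.

NK52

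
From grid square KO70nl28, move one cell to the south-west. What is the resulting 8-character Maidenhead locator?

KO70nl17

Longitude extended square 2; −1 → 1.
Latitude extended square 8; −1 → 7.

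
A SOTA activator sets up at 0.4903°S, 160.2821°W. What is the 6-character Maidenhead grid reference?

AI99um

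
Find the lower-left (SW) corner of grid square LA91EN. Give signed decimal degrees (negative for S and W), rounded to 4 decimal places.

-88.4583, 58.3333

Field L=11, A=0: +11·20° lon, +0·10° lat → SW at lon 40°, lat -90°.
Square 9, 1: +9·2° lon, +1·1° lat → SW at lon 58°, lat -89°.
Subsquare e=4, n=13: +4·0.0833333° lon, +13·0.0416667° lat → SW at lon 58.3333°, lat -88.4583°.
latitude -88.4583, longitude 58.3333.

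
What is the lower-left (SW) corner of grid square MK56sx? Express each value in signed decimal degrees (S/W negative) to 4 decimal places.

Field M=12, K=10: +12·20° lon, +10·10° lat → SW at lon 60°, lat 10°.
Square 5, 6: +5·2° lon, +6·1° lat → SW at lon 70°, lat 16°.
Subsquare s=18, x=23: +18·0.0833333° lon, +23·0.0416667° lat → SW at lon 71.5°, lat 16.9583°.
latitude 16.9583, longitude 71.5000.

16.9583, 71.5000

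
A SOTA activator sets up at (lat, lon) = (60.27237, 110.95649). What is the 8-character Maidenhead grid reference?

OP50lg45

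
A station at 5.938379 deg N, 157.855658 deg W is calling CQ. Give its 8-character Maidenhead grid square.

BJ15bw75

Shift to the Maidenhead origin (180°W, 90°S): lon 22.14434, lat 95.93838.
Field: 22.14434/20 → 1 → B, 95.93838/10 → 9 → J; chars BJ.
Square: 2.14434/2 → 1, 5.93838/1 → 5; chars 15.
Subsquare: 0.14434/0.0833333 → 1 → b, 0.93838/0.0416667 → 22 → w; chars bw.
Extended square: 0.06101/0.00833333 → 7, 0.02171/0.00416667 → 5; chars 75.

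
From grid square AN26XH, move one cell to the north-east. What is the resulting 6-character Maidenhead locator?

Longitude subsquare x = 23; +1 → 24, wraps to 0 = a, carry into square.
Longitude square 2; +1 → 3.
Latitude subsquare h = 7; +1 → 8 = i.

AN36ai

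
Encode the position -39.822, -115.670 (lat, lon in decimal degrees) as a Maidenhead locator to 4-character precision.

DF20

Add 180° to longitude and 90° to latitude: 64.33, 50.18.
Field: lon ⌊64.33/20⌋ = 3 → D; lat ⌊50.18/10⌋ = 5 → F.
Square: lon ⌊4.33/2⌋ = 2; lat ⌊0.18/1⌋ = 0.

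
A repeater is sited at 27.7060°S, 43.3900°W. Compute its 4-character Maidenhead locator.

GG82

Offset from 180°W / 90°S: lon 136.61°, lat 62.29°.
Field (20°×10°, letters A–R): 136.61/20 → 6 → G, 62.29/10 → 6 → G; chars GG.
Square (2°×1°, digits 0–9): 16.61/2 → 8, 2.29/1 → 2; chars 82.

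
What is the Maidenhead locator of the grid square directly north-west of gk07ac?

FK97xd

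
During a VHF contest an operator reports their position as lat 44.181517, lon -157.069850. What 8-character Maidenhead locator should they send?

BN14le13

Add 180° to longitude and 90° to latitude: 22.93015, 134.18152.
Field: 22.93015/20 → 1 → B, 134.18152/10 → 13 → N; chars BN.
Square: 2.93015/2 → 1, 4.18152/1 → 4; chars 14.
Subsquare: 0.93015/0.0833333 → 11 → l, 0.18152/0.0416667 → 4 → e; chars le.
Extended square: 0.01348/0.00833333 → 1, 0.01485/0.00416667 → 3; chars 13.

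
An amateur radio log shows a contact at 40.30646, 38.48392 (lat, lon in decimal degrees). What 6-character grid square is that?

KN90fh

Offset from 180°W / 90°S: lon 218.4839°, lat 130.3065°.
Field: 218.4839/20 → 10 → K, 130.3065/10 → 13 → N; chars KN.
Square: 18.4839/2 → 9, 0.3065/1 → 0; chars 90.
Subsquare: 0.4839/0.0833333 → 5 → f, 0.3065/0.0416667 → 7 → h; chars fh.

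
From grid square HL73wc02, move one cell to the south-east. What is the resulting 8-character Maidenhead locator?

HL73wc11

Longitude extended square 0; +1 → 1.
Latitude extended square 2; −1 → 1.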